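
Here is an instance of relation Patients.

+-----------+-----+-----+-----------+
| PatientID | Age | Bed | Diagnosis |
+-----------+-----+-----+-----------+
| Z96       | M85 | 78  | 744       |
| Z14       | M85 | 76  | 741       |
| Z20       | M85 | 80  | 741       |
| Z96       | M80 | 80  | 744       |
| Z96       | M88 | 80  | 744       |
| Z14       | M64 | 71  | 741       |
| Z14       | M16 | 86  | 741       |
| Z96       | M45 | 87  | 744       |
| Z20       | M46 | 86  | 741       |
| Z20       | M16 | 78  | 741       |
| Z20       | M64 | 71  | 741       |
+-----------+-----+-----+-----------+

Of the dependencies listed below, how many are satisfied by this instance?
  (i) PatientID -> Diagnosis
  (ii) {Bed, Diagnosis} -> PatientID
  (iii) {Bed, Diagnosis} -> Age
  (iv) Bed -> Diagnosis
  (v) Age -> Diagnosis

1

(i) PatientID -> Diagnosis: every LHS value maps to a single RHS value — holds.
(ii) {Bed, Diagnosis} -> PatientID: (Bed=71, Diagnosis=741): 2 rows → PatientID takes values {Z14, Z20} — violation; (Bed=86, Diagnosis=741): 2 rows → PatientID takes values {Z14, Z20} — violation — fails.
(iii) {Bed, Diagnosis} -> Age: (Bed=80, Diagnosis=744): 2 rows → Age takes values {M80, M88} — violation; (Bed=86, Diagnosis=741): 2 rows → Age takes values {M16, M46} — violation — fails.
(iv) Bed -> Diagnosis: Bed=78: 2 rows → Diagnosis takes values {744, 741} — violation; Bed=80: 3 rows → Diagnosis takes values {741, 744} — violation — fails.
(v) Age -> Diagnosis: Age=M85: 3 rows → Diagnosis takes values {744, 741} — violation — fails.
1 of the 5 dependencies holds.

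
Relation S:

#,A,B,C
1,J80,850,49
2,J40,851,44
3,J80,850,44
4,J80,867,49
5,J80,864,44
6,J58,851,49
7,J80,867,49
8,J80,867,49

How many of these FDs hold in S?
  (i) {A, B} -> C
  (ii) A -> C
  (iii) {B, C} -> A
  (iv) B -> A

1

(i) {A, B} -> C: (A=J80, B=850): rows 1, 3 → C takes values {49, 44} — violation — fails.
(ii) A -> C: A=J80: rows 1, 3, 4, 5, 7, 8 → C takes values {49, 44} — violation — fails.
(iii) {B, C} -> A: every LHS value maps to a single RHS value — holds.
(iv) B -> A: B=851: rows 2, 6 → A takes values {J40, J58} — violation — fails.
1 of the 4 dependencies holds.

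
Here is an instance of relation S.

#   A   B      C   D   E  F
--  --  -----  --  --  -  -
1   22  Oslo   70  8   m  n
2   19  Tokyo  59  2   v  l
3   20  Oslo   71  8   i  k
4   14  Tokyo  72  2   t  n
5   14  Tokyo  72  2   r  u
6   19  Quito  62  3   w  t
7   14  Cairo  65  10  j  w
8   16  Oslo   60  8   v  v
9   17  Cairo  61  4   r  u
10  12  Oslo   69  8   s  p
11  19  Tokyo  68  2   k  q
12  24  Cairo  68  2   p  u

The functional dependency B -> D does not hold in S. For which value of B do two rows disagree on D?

B=Oslo: rows 1, 3, 8, 10 → D = 8, 8, 8, 8 ✓
B=Tokyo: rows 2, 4, 5, 11 → D = 2, 2, 2, 2 ✓
B=Quito: row 6 → D = 3 ✓
B=Cairo: rows 7, 9, 12 → D takes values {10, 4, 2} — violation
The only B value with inconsistent D is B=Cairo.

Cairo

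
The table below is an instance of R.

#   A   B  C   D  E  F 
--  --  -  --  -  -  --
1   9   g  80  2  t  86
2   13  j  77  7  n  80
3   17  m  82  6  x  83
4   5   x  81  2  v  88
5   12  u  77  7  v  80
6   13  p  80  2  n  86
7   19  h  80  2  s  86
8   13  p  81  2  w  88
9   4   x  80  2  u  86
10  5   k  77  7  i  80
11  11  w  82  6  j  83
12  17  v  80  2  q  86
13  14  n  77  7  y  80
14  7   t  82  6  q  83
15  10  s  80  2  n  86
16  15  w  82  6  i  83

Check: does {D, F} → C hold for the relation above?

(D=2, F=86): rows 1, 6, 7, 9, 12, 15 → C = 80, 80, 80, 80, 80, 80 ✓
(D=7, F=80): rows 2, 5, 10, 13 → C = 77, 77, 77, 77 ✓
(D=6, F=83): rows 3, 11, 14, 16 → C = 82, 82, 82, 82 ✓
(D=2, F=88): rows 4, 8 → C = 81, 81 ✓
Every {D, F} value is associated with a single C value, so {D, F} → C holds.

Yes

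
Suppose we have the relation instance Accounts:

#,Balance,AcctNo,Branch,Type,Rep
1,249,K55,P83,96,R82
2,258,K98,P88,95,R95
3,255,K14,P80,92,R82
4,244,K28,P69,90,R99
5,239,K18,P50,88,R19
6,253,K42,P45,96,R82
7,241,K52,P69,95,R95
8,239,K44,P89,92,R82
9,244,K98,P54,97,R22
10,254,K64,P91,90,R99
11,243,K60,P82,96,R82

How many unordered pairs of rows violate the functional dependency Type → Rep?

0

Type=96: all 3 rows agree on Rep — 0 pairs.
Type=95: all 2 rows agree on Rep — 0 pairs.
Type=92: all 2 rows agree on Rep — 0 pairs.
Type=90: all 2 rows agree on Rep — 0 pairs.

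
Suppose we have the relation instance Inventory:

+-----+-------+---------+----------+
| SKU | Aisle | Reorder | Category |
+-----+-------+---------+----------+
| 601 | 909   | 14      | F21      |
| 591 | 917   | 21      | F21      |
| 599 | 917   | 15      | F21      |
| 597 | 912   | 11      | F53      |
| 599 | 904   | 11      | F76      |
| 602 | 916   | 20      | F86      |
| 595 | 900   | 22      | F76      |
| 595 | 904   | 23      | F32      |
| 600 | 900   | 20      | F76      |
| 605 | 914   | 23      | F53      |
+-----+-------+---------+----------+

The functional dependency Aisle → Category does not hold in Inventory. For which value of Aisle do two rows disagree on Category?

904

Aisle=909: 1 row → Category = F21 ✓
Aisle=917: 2 rows → Category = F21, F21 ✓
Aisle=912: 1 row → Category = F53 ✓
Aisle=904: 2 rows → Category takes values {F76, F32} — violation
Aisle=916: 1 row → Category = F86 ✓
Aisle=900: 2 rows → Category = F76, F76 ✓
Aisle=914: 1 row → Category = F53 ✓
The only Aisle value with inconsistent Category is Aisle=904.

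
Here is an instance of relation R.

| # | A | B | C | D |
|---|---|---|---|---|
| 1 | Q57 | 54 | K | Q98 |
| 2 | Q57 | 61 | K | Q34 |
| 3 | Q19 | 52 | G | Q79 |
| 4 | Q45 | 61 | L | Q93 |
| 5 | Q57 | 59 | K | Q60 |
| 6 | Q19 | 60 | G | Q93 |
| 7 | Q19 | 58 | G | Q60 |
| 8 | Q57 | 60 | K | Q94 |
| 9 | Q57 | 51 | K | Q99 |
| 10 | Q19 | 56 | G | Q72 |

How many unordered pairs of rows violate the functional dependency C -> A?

C=K: all 5 rows agree on A — 0 pairs.
C=G: all 4 rows agree on A — 0 pairs.

0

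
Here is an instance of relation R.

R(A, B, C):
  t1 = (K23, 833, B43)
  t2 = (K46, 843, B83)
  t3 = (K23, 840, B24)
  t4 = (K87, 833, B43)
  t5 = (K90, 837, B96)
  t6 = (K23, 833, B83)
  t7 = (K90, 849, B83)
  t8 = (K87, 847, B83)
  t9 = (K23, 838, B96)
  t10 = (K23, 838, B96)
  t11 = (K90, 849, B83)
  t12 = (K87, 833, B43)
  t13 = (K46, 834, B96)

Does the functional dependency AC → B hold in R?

Yes

(A=K23, C=B43): row 1 → B = 833 ✓
(A=K46, C=B83): row 2 → B = 843 ✓
(A=K23, C=B24): row 3 → B = 840 ✓
(A=K87, C=B43): rows 4, 12 → B = 833, 833 ✓
(A=K90, C=B96): row 5 → B = 837 ✓
(A=K23, C=B83): row 6 → B = 833 ✓
(A=K90, C=B83): rows 7, 11 → B = 849, 849 ✓
(A=K87, C=B83): row 8 → B = 847 ✓
(A=K23, C=B96): rows 9, 10 → B = 838, 838 ✓
(A=K46, C=B96): row 13 → B = 834 ✓
Every AC value is associated with a single B value, so AC → B holds.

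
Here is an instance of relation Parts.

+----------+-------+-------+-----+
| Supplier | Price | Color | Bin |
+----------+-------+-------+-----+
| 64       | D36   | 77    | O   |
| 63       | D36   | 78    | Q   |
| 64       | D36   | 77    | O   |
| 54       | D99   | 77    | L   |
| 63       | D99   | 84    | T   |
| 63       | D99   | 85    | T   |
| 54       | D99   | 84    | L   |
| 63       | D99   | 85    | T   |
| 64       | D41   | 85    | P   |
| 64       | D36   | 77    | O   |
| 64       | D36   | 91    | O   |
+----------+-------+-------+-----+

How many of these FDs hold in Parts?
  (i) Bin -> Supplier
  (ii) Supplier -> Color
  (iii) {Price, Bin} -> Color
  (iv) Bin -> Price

(i) Bin -> Supplier: every LHS value maps to a single RHS value — holds.
(ii) Supplier -> Color: Supplier=64: 5 rows → Color takes values {77, 85, 91} — violation; Supplier=63: 4 rows → Color takes values {78, 84, 85} — violation; Supplier=54: 2 rows → Color takes values {77, 84} — violation — fails.
(iii) {Price, Bin} -> Color: (Price=D36, Bin=O): 4 rows → Color takes values {77, 91} — violation; (Price=D99, Bin=L): 2 rows → Color takes values {77, 84} — violation; (Price=D99, Bin=T): 3 rows → Color takes values {84, 85} — violation — fails.
(iv) Bin -> Price: every LHS value maps to a single RHS value — holds.
2 of the 4 dependencies hold.

2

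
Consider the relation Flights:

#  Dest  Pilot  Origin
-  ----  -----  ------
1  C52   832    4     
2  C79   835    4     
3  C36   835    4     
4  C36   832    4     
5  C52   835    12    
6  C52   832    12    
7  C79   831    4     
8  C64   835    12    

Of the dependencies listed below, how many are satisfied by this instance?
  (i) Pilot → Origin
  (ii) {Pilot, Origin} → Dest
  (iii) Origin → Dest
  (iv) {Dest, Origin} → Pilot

0

(i) Pilot → Origin: Pilot=832: rows 1, 4, 6 → Origin takes values {4, 12} — violation; Pilot=835: rows 2, 3, 5, 8 → Origin takes values {4, 12} — violation — fails.
(ii) {Pilot, Origin} → Dest: (Pilot=832, Origin=4): rows 1, 4 → Dest takes values {C52, C36} — violation; (Pilot=835, Origin=4): rows 2, 3 → Dest takes values {C79, C36} — violation; (Pilot=835, Origin=12): rows 5, 8 → Dest takes values {C52, C64} — violation — fails.
(iii) Origin → Dest: Origin=4: rows 1, 2, 3, 4, 7 → Dest takes values {C52, C79, C36} — violation; Origin=12: rows 5, 6, 8 → Dest takes values {C52, C64} — violation — fails.
(iv) {Dest, Origin} → Pilot: (Dest=C79, Origin=4): rows 2, 7 → Pilot takes values {835, 831} — violation; (Dest=C36, Origin=4): rows 3, 4 → Pilot takes values {835, 832} — violation; (Dest=C52, Origin=12): rows 5, 6 → Pilot takes values {835, 832} — violation — fails.
None of the 4 dependencies hold.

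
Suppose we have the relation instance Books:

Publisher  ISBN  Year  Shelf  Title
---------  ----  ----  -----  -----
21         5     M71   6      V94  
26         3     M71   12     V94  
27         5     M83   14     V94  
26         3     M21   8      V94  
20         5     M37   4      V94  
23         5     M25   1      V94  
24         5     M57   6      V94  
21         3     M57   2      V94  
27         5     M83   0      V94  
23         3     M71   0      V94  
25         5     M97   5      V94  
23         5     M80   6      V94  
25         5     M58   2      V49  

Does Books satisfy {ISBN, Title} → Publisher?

(ISBN=5, Title=V94): 8 rows → Publisher takes values {21, 27, 20, 23, 24, 25} — violation
(ISBN=3, Title=V94): 4 rows → Publisher takes values {26, 21, 23} — violation
(ISBN=5, Title=V49): 1 row → Publisher = 25 ✓
Two rows agree on {ISBN, Title} but differ on Publisher, so {ISBN, Title} → Publisher does not hold.

No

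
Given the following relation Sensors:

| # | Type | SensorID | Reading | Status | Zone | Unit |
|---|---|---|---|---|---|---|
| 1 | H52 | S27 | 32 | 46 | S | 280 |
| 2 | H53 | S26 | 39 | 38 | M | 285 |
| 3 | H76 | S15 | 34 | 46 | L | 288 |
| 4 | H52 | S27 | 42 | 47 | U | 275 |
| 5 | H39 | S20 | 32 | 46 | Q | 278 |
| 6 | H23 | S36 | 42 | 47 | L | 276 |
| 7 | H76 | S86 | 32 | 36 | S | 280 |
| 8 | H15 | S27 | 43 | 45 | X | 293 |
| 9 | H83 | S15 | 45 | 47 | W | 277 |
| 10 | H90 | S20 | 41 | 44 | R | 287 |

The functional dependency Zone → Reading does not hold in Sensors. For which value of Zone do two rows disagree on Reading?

L

Zone=S: rows 1, 7 → Reading = 32, 32 ✓
Zone=M: row 2 → Reading = 39 ✓
Zone=L: rows 3, 6 → Reading takes values {34, 42} — violation
Zone=U: row 4 → Reading = 42 ✓
Zone=Q: row 5 → Reading = 32 ✓
Zone=X: row 8 → Reading = 43 ✓
Zone=W: row 9 → Reading = 45 ✓
Zone=R: row 10 → Reading = 41 ✓
The only Zone value with inconsistent Reading is Zone=L.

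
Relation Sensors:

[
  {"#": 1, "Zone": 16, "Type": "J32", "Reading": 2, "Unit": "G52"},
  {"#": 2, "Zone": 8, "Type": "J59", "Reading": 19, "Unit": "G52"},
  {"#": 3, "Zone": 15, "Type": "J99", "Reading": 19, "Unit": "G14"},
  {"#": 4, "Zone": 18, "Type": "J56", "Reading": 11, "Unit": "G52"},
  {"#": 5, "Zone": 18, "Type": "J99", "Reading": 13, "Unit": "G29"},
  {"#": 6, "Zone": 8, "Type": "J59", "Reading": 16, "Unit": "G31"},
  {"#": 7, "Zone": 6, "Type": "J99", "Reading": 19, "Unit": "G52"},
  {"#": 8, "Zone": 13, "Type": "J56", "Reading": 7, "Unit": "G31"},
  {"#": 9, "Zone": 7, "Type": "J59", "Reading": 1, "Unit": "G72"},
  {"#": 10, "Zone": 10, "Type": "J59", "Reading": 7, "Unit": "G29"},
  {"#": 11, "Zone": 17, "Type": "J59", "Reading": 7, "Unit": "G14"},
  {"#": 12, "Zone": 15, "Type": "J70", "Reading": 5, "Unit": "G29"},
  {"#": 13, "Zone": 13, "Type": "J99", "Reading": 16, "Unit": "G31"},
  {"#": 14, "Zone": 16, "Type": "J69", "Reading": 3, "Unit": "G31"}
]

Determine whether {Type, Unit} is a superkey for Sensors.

All 14 rows have distinct {Type, Unit} values, so {Type, Unit} → (all attributes) holds and {Type, Unit} is a superkey.

Yes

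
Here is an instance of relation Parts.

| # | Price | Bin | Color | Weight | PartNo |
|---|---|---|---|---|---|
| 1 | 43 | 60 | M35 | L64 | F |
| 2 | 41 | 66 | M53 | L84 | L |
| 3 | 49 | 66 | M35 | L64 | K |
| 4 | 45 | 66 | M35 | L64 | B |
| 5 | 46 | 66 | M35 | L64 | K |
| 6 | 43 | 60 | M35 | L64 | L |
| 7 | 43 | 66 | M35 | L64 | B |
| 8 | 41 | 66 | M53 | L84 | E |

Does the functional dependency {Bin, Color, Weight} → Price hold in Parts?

No

(Bin=60, Color=M35, Weight=L64): rows 1, 6 → Price = 43, 43 ✓
(Bin=66, Color=M53, Weight=L84): rows 2, 8 → Price = 41, 41 ✓
(Bin=66, Color=M35, Weight=L64): rows 3, 4, 5, 7 → Price takes values {49, 45, 46, 43} — violation
Two rows agree on {Bin, Color, Weight} but differ on Price, so {Bin, Color, Weight} → Price does not hold.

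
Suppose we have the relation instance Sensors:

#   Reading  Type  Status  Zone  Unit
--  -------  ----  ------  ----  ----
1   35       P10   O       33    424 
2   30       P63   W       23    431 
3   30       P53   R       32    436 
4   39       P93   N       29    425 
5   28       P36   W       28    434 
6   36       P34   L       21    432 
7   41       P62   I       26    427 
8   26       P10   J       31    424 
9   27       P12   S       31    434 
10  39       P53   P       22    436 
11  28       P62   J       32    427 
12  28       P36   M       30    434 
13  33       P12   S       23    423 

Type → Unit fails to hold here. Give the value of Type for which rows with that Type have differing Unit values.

Type=P10: rows 1, 8 → Unit = 424, 424 ✓
Type=P63: row 2 → Unit = 431 ✓
Type=P53: rows 3, 10 → Unit = 436, 436 ✓
Type=P93: row 4 → Unit = 425 ✓
Type=P36: rows 5, 12 → Unit = 434, 434 ✓
Type=P34: row 6 → Unit = 432 ✓
Type=P62: rows 7, 11 → Unit = 427, 427 ✓
Type=P12: rows 9, 13 → Unit takes values {434, 423} — violation
The only Type value with inconsistent Unit is Type=P12.

P12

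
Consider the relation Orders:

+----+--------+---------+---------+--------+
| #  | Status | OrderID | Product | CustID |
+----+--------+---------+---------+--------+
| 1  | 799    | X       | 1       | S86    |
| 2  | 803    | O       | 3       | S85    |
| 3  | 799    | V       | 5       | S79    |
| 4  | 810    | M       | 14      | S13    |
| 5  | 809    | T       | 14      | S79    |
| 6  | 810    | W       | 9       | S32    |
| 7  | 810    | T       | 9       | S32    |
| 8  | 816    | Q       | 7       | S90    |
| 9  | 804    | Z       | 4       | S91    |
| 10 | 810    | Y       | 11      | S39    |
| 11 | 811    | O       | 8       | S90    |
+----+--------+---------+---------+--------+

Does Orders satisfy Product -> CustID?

No

Product=1: row 1 → CustID = S86 ✓
Product=3: row 2 → CustID = S85 ✓
Product=5: row 3 → CustID = S79 ✓
Product=14: rows 4, 5 → CustID takes values {S13, S79} — violation
Product=9: rows 6, 7 → CustID = S32, S32 ✓
Product=7: row 8 → CustID = S90 ✓
Product=4: row 9 → CustID = S91 ✓
Product=11: row 10 → CustID = S39 ✓
Product=8: row 11 → CustID = S90 ✓
Two rows agree on Product but differ on CustID, so Product -> CustID does not hold.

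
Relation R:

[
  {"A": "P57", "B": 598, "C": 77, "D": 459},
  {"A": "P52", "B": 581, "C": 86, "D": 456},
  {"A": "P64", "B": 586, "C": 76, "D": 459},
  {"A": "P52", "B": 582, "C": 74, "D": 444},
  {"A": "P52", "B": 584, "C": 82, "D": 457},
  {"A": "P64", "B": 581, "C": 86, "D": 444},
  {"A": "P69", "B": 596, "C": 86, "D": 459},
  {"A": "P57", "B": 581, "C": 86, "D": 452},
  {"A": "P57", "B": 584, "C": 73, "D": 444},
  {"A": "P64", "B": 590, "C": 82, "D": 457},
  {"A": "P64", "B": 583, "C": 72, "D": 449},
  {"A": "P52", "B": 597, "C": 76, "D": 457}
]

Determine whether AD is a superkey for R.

Two distinct rows share (A=P52, D=457), so AD does not determine every attribute — not a superkey.

No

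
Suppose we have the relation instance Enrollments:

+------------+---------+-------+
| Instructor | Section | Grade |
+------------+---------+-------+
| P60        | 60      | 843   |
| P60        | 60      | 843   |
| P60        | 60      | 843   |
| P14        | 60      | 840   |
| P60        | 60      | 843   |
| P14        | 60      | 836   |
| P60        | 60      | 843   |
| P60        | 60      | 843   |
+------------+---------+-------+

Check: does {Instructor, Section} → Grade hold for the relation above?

No

(Instructor=P60, Section=60): 6 rows → Grade = 843, 843, 843, 843, 843, 843 ✓
(Instructor=P14, Section=60): 2 rows → Grade takes values {840, 836} — violation
Two rows agree on {Instructor, Section} but differ on Grade, so {Instructor, Section} → Grade does not hold.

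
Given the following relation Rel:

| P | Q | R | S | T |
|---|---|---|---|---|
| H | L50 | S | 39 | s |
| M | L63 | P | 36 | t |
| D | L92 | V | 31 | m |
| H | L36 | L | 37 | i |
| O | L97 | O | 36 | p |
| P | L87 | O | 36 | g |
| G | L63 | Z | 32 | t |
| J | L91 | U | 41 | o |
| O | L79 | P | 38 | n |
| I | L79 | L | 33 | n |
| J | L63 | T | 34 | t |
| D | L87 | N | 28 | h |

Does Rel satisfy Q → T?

Q=L50: 1 row → T = s ✓
Q=L63: 3 rows → T = t, t, t ✓
Q=L92: 1 row → T = m ✓
Q=L36: 1 row → T = i ✓
Q=L97: 1 row → T = p ✓
Q=L87: 2 rows → T takes values {g, h} — violation
Q=L91: 1 row → T = o ✓
Q=L79: 2 rows → T = n, n ✓
Two rows agree on Q but differ on T, so Q → T does not hold.

No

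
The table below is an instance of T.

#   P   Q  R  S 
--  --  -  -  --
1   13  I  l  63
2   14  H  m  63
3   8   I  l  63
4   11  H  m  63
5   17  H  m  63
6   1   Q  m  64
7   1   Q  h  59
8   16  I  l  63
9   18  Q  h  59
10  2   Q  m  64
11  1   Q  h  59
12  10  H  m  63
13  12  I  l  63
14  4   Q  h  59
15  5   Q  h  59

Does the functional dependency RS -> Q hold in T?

(R=l, S=63): rows 1, 3, 8, 13 → Q = I, I, I, I ✓
(R=m, S=63): rows 2, 4, 5, 12 → Q = H, H, H, H ✓
(R=m, S=64): rows 6, 10 → Q = Q, Q ✓
(R=h, S=59): rows 7, 9, 11, 14, 15 → Q = Q, Q, Q, Q, Q ✓
Every RS value is associated with a single Q value, so RS -> Q holds.

Yes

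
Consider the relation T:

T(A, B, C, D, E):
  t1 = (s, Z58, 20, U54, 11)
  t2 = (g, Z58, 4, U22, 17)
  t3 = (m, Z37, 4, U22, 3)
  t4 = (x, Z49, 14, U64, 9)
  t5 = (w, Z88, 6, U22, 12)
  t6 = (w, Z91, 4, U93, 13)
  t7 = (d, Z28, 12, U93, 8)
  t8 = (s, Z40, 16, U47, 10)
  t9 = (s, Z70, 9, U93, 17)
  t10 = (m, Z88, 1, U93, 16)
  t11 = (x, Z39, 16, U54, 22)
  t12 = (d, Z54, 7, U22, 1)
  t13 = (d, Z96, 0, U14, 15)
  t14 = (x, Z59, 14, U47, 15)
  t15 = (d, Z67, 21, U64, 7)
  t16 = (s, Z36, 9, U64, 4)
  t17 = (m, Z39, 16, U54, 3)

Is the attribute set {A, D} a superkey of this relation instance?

All 17 rows have distinct {A, D} values, so {A, D} → (all attributes) holds and {A, D} is a superkey.

Yes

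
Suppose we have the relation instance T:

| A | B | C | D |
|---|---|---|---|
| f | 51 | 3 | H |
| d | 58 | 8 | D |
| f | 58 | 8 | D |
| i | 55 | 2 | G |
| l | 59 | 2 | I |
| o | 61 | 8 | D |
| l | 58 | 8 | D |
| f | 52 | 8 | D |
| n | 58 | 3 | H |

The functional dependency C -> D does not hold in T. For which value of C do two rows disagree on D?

C=3: 2 rows → D = H, H ✓
C=8: 5 rows → D = D, D, D, D, D ✓
C=2: 2 rows → D takes values {G, I} — violation
The only C value with inconsistent D is C=2.

2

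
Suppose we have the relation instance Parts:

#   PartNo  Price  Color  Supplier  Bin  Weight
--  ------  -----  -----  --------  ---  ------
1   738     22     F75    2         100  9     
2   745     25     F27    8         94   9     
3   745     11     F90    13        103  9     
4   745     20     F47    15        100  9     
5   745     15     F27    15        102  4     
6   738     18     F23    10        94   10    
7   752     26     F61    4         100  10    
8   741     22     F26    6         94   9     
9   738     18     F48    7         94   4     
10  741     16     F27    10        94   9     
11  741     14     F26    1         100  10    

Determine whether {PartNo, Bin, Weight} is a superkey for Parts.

Rows 8 and 10 have the same {PartNo, Bin, Weight} value (PartNo=741, Bin=94, Weight=9) but are distinct tuples, so {PartNo, Bin, Weight} does not determine every attribute — not a superkey.

No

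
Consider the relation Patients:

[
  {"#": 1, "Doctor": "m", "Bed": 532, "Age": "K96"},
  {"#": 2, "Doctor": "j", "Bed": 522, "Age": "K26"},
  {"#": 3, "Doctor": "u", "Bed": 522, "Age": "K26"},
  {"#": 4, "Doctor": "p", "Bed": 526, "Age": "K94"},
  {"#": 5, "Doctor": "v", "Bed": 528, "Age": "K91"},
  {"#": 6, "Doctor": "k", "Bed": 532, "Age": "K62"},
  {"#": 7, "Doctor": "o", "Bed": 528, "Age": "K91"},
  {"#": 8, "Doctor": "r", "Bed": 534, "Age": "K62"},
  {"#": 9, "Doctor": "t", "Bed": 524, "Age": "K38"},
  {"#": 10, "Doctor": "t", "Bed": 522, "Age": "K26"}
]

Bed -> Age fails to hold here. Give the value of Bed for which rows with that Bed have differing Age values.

Bed=532: rows 1, 6 → Age takes values {K96, K62} — violation
Bed=522: rows 2, 3, 10 → Age = K26, K26, K26 ✓
Bed=526: row 4 → Age = K94 ✓
Bed=528: rows 5, 7 → Age = K91, K91 ✓
Bed=534: row 8 → Age = K62 ✓
Bed=524: row 9 → Age = K38 ✓
The only Bed value with inconsistent Age is Bed=532.

532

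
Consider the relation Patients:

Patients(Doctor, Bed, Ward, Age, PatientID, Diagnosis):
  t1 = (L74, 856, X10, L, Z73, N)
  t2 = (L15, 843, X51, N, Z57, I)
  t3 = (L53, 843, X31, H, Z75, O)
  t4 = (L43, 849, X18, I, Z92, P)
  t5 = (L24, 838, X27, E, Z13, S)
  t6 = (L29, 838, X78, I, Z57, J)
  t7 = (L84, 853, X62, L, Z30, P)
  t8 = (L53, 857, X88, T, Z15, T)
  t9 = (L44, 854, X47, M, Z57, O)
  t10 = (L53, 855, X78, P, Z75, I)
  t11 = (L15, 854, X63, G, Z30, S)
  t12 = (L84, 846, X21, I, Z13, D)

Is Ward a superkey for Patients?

No

Rows 6 and 10 have the same Ward value Ward=X78 but are distinct tuples, so Ward does not determine every attribute — not a superkey.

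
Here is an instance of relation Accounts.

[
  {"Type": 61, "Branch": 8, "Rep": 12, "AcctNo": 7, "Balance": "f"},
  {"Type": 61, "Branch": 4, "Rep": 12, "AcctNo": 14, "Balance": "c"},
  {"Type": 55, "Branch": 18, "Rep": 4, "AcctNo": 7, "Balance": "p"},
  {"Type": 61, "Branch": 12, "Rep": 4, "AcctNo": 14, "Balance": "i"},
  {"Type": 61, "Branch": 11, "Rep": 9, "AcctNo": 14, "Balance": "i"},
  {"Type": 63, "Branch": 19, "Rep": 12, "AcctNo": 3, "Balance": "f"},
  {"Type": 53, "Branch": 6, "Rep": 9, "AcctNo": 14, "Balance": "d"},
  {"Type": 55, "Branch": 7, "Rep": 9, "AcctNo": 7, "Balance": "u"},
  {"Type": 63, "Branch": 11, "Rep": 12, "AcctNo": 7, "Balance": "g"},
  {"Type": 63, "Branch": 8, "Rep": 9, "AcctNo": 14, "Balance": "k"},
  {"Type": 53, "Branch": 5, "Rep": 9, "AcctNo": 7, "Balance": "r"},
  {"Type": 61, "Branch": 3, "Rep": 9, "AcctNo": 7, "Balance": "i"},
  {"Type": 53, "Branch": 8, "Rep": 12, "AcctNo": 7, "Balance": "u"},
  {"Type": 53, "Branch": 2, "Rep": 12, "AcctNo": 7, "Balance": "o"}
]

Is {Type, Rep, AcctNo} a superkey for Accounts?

Two distinct rows share (Type=53, Rep=12, AcctNo=7), so {Type, Rep, AcctNo} does not determine every attribute — not a superkey.

No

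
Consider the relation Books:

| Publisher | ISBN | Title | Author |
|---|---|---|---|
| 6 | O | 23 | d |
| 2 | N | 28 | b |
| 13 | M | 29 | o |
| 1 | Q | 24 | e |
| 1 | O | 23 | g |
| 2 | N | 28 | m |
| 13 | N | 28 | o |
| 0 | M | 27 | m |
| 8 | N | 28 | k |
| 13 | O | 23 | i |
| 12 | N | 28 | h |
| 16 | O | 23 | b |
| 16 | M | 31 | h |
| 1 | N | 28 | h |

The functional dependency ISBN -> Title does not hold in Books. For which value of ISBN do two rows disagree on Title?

M

ISBN=O: 4 rows → Title = 23, 23, 23, 23 ✓
ISBN=N: 6 rows → Title = 28, 28, 28, 28, 28, 28 ✓
ISBN=M: 3 rows → Title takes values {29, 27, 31} — violation
ISBN=Q: 1 row → Title = 24 ✓
The only ISBN value with inconsistent Title is ISBN=M.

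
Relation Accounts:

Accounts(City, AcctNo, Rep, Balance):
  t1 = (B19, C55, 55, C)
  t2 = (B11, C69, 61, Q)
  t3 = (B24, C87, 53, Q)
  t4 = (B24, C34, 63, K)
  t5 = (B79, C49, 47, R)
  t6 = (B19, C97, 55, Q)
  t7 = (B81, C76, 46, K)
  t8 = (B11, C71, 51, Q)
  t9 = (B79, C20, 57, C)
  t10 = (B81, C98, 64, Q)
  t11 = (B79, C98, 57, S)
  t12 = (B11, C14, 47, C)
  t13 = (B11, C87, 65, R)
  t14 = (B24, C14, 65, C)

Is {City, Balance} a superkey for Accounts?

Rows 2 and 8 have the same {City, Balance} value (City=B11, Balance=Q) but are distinct tuples, so {City, Balance} does not determine every attribute — not a superkey.

No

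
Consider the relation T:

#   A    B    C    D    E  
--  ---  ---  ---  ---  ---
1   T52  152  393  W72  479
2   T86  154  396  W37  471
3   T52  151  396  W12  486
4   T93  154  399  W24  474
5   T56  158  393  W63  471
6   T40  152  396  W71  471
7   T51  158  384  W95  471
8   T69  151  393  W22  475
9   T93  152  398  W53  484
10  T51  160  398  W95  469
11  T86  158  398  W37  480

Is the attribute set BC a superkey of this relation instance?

Yes

All 11 rows have distinct BC values, so BC → (all attributes) holds and BC is a superkey.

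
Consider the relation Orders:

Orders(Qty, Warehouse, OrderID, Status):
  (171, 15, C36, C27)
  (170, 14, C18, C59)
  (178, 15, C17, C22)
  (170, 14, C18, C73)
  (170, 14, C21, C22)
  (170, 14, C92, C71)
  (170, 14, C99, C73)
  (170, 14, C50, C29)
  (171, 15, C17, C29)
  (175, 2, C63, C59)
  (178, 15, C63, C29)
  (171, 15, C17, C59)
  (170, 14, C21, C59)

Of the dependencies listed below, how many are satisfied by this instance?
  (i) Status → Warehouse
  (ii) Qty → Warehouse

(i) Status → Warehouse: Status=C59: 4 rows → Warehouse takes values {14, 2, 15} — violation; Status=C22: 2 rows → Warehouse takes values {15, 14} — violation; Status=C29: 3 rows → Warehouse takes values {14, 15} — violation — fails.
(ii) Qty → Warehouse: every LHS value maps to a single RHS value — holds.
1 of the 2 dependencies holds.

1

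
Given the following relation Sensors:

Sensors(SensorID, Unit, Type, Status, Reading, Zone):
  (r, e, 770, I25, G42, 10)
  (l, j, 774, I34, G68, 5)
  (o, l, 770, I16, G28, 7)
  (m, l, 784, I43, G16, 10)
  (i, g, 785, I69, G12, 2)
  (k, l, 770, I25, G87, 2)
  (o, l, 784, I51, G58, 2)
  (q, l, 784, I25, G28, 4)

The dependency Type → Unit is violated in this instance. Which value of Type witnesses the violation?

770

Type=770: 3 rows → Unit takes values {e, l} — violation
Type=774: 1 row → Unit = j ✓
Type=784: 3 rows → Unit = l, l, l ✓
Type=785: 1 row → Unit = g ✓
The only Type value with inconsistent Unit is Type=770.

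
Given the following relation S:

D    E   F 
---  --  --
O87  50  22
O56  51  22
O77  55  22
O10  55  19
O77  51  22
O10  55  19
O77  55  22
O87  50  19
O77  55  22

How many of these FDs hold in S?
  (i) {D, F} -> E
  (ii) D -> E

0

(i) {D, F} -> E: (D=O77, F=22): 4 rows → E takes values {55, 51} — violation — fails.
(ii) D -> E: D=O77: 4 rows → E takes values {55, 51} — violation — fails.
None of the 2 dependencies hold.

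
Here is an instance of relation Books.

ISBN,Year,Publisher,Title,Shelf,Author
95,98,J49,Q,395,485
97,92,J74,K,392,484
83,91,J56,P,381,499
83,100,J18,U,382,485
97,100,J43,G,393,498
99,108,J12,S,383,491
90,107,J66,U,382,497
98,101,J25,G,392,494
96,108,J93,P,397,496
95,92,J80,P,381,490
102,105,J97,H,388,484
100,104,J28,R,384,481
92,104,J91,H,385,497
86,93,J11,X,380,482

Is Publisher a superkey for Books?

All 14 rows have distinct Publisher values, so Publisher → (all attributes) holds and Publisher is a superkey.

Yes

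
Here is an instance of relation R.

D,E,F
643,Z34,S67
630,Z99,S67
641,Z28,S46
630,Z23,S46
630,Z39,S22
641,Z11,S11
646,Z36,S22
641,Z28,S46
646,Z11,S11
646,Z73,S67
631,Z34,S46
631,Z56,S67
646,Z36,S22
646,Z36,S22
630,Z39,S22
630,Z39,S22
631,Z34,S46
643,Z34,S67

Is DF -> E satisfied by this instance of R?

(D=643, F=S67): 2 rows → E = Z34, Z34 ✓
(D=630, F=S67): 1 row → E = Z99 ✓
(D=641, F=S46): 2 rows → E = Z28, Z28 ✓
(D=630, F=S46): 1 row → E = Z23 ✓
(D=630, F=S22): 3 rows → E = Z39, Z39, Z39 ✓
(D=641, F=S11): 1 row → E = Z11 ✓
(D=646, F=S22): 3 rows → E = Z36, Z36, Z36 ✓
(D=646, F=S11): 1 row → E = Z11 ✓
(D=646, F=S67): 1 row → E = Z73 ✓
(D=631, F=S46): 2 rows → E = Z34, Z34 ✓
(D=631, F=S67): 1 row → E = Z56 ✓
Every DF value is associated with a single E value, so DF -> E holds.

Yes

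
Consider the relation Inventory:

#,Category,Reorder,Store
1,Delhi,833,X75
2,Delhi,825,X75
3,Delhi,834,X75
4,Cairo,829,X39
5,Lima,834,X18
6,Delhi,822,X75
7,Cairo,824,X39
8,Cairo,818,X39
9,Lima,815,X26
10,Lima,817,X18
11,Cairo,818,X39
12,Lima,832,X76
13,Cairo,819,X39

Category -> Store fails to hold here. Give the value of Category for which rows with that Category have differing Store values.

Lima

Category=Delhi: rows 1, 2, 3, 6 → Store = X75, X75, X75, X75 ✓
Category=Cairo: rows 4, 7, 8, 11, 13 → Store = X39, X39, X39, X39, X39 ✓
Category=Lima: rows 5, 9, 10, 12 → Store takes values {X18, X26, X76} — violation
The only Category value with inconsistent Store is Category=Lima.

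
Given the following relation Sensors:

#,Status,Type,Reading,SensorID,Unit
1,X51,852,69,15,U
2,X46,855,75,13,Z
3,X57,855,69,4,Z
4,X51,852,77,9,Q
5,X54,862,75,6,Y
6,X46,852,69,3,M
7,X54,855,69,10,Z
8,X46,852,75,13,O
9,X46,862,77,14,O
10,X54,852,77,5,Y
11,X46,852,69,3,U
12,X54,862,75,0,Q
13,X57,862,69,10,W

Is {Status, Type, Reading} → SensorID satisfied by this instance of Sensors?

No

(Status=X51, Type=852, Reading=69): row 1 → SensorID = 15 ✓
(Status=X46, Type=855, Reading=75): row 2 → SensorID = 13 ✓
(Status=X57, Type=855, Reading=69): row 3 → SensorID = 4 ✓
(Status=X51, Type=852, Reading=77): row 4 → SensorID = 9 ✓
(Status=X54, Type=862, Reading=75): rows 5, 12 → SensorID takes values {6, 0} — violation
(Status=X46, Type=852, Reading=69): rows 6, 11 → SensorID = 3, 3 ✓
(Status=X54, Type=855, Reading=69): row 7 → SensorID = 10 ✓
(Status=X46, Type=852, Reading=75): row 8 → SensorID = 13 ✓
(Status=X46, Type=862, Reading=77): row 9 → SensorID = 14 ✓
(Status=X54, Type=852, Reading=77): row 10 → SensorID = 5 ✓
(Status=X57, Type=862, Reading=69): row 13 → SensorID = 10 ✓
Two rows agree on {Status, Type, Reading} but differ on SensorID, so {Status, Type, Reading} → SensorID does not hold.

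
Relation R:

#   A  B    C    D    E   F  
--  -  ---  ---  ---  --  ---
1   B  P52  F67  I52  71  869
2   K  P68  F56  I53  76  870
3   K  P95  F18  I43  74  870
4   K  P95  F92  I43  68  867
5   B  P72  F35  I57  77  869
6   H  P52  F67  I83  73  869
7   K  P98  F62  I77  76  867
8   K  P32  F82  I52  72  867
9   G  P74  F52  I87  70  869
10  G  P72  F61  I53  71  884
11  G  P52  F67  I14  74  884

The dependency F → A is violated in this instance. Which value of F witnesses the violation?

F=869: rows 1, 5, 6, 9 → A takes values {B, H, G} — violation
F=870: rows 2, 3 → A = K, K ✓
F=867: rows 4, 7, 8 → A = K, K, K ✓
F=884: rows 10, 11 → A = G, G ✓
The only F value with inconsistent A is F=869.

869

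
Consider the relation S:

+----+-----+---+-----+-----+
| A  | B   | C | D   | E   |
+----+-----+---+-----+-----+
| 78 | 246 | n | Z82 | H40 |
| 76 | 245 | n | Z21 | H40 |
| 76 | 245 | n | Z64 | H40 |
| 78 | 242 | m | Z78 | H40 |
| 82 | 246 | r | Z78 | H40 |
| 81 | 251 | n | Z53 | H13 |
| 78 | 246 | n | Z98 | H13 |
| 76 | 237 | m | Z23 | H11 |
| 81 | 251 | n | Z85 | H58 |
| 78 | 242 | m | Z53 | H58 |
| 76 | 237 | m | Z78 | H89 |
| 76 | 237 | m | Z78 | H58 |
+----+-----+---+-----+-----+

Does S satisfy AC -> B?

(A=78, C=n): 2 rows → B = 246, 246 ✓
(A=76, C=n): 2 rows → B = 245, 245 ✓
(A=78, C=m): 2 rows → B = 242, 242 ✓
(A=82, C=r): 1 row → B = 246 ✓
(A=81, C=n): 2 rows → B = 251, 251 ✓
(A=76, C=m): 3 rows → B = 237, 237, 237 ✓
Every AC value is associated with a single B value, so AC -> B holds.

Yes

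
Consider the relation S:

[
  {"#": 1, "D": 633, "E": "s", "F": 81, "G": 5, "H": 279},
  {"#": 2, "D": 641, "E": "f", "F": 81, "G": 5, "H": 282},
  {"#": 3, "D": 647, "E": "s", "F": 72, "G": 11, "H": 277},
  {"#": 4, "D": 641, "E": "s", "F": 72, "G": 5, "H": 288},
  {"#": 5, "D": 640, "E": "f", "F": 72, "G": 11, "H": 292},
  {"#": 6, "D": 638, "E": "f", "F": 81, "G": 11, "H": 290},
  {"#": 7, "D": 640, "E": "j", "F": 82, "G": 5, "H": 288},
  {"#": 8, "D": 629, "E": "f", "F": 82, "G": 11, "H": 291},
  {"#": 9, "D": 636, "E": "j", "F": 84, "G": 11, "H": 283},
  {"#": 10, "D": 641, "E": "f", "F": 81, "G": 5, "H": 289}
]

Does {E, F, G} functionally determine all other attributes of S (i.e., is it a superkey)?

No

Rows 2 and 10 have the same {E, F, G} value (E=f, F=81, G=5) but are distinct tuples, so {E, F, G} does not determine every attribute — not a superkey.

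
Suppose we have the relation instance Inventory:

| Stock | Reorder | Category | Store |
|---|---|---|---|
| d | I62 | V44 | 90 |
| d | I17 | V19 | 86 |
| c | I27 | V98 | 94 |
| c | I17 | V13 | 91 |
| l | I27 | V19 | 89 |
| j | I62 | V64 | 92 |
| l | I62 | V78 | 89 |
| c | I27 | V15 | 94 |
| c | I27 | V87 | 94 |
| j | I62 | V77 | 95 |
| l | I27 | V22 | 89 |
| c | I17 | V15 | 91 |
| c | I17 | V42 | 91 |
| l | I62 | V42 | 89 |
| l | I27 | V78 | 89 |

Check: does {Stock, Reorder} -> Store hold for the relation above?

(Stock=d, Reorder=I62): 1 row → Store = 90 ✓
(Stock=d, Reorder=I17): 1 row → Store = 86 ✓
(Stock=c, Reorder=I27): 3 rows → Store = 94, 94, 94 ✓
(Stock=c, Reorder=I17): 3 rows → Store = 91, 91, 91 ✓
(Stock=l, Reorder=I27): 3 rows → Store = 89, 89, 89 ✓
(Stock=j, Reorder=I62): 2 rows → Store takes values {92, 95} — violation
(Stock=l, Reorder=I62): 2 rows → Store = 89, 89 ✓
Two rows agree on {Stock, Reorder} but differ on Store, so {Stock, Reorder} -> Store does not hold.

No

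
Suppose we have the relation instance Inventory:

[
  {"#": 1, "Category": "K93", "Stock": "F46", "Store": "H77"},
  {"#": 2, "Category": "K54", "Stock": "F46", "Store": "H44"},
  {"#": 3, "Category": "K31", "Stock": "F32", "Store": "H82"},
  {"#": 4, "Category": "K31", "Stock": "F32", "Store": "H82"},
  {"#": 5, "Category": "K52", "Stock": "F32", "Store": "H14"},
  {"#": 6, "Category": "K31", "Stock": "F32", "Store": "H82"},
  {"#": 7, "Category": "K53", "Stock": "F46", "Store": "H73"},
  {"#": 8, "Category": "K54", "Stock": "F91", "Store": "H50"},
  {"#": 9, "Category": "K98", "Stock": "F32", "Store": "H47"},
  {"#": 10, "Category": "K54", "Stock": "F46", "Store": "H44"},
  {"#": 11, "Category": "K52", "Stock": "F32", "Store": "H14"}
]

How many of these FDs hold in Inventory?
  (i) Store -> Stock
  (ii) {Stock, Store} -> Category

2

(i) Store -> Stock: every LHS value maps to a single RHS value — holds.
(ii) {Stock, Store} -> Category: every LHS value maps to a single RHS value — holds.
2 of the 2 dependencies hold.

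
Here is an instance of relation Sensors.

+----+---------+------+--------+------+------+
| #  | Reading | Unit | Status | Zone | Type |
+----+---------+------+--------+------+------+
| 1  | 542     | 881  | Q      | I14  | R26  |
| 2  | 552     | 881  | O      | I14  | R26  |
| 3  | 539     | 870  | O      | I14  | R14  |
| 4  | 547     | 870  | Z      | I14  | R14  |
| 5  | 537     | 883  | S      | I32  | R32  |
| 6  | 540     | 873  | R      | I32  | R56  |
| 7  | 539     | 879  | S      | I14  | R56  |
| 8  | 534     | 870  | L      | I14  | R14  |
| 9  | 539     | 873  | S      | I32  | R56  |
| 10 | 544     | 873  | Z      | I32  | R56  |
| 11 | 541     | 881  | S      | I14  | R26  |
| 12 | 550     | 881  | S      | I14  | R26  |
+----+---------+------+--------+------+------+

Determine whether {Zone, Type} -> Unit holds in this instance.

(Zone=I14, Type=R26): rows 1, 2, 11, 12 → Unit = 881, 881, 881, 881 ✓
(Zone=I14, Type=R14): rows 3, 4, 8 → Unit = 870, 870, 870 ✓
(Zone=I32, Type=R32): row 5 → Unit = 883 ✓
(Zone=I32, Type=R56): rows 6, 9, 10 → Unit = 873, 873, 873 ✓
(Zone=I14, Type=R56): row 7 → Unit = 879 ✓
Every {Zone, Type} value is associated with a single Unit value, so {Zone, Type} -> Unit holds.

Yes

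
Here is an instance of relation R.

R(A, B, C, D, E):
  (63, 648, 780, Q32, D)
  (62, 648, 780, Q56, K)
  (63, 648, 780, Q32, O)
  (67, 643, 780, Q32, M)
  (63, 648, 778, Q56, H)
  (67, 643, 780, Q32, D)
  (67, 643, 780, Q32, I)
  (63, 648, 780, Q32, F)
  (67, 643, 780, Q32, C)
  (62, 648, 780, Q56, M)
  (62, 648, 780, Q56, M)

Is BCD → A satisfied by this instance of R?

Yes

(B=648, C=780, D=Q32): 3 rows → A = 63, 63, 63 ✓
(B=648, C=780, D=Q56): 3 rows → A = 62, 62, 62 ✓
(B=643, C=780, D=Q32): 4 rows → A = 67, 67, 67, 67 ✓
(B=648, C=778, D=Q56): 1 row → A = 63 ✓
Every BCD value is associated with a single A value, so BCD → A holds.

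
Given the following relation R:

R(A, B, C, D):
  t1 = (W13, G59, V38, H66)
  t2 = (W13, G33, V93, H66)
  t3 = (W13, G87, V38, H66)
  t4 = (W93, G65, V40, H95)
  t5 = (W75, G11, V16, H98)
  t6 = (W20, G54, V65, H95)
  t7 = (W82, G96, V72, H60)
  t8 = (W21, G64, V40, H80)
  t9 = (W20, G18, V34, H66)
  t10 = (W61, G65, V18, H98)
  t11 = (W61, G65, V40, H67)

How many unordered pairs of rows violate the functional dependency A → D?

A=W13: all 3 rows agree on D — 0 pairs.
A=W20: violating pairs (6,9) — 1 pair.
A=W61: violating pairs (10,11) — 1 pair.

2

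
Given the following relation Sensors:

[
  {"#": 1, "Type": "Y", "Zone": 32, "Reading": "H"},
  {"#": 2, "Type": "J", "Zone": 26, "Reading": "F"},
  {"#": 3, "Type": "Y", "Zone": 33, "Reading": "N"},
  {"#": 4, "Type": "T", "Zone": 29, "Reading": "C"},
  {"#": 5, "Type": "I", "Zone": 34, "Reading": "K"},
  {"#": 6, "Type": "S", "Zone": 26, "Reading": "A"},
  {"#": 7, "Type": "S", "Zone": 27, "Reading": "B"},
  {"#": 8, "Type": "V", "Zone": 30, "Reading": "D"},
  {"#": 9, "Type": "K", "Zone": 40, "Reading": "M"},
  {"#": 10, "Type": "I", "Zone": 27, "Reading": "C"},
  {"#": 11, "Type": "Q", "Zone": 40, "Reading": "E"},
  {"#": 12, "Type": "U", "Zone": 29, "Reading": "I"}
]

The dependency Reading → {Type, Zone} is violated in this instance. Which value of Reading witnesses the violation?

C

Reading=H: row 1 → {Type,Zone} = (Y, 32) ✓
Reading=F: row 2 → {Type,Zone} = (J, 26) ✓
Reading=N: row 3 → {Type,Zone} = (Y, 33) ✓
Reading=C: rows 4, 10 → {Type,Zone} takes values {(T, 29), (I, 27)} — violation
Reading=K: row 5 → {Type,Zone} = (I, 34) ✓
Reading=A: row 6 → {Type,Zone} = (S, 26) ✓
Reading=B: row 7 → {Type,Zone} = (S, 27) ✓
Reading=D: row 8 → {Type,Zone} = (V, 30) ✓
Reading=M: row 9 → {Type,Zone} = (K, 40) ✓
Reading=E: row 11 → {Type,Zone} = (Q, 40) ✓
Reading=I: row 12 → {Type,Zone} = (U, 29) ✓
The only Reading value with inconsistent RHS is Reading=C.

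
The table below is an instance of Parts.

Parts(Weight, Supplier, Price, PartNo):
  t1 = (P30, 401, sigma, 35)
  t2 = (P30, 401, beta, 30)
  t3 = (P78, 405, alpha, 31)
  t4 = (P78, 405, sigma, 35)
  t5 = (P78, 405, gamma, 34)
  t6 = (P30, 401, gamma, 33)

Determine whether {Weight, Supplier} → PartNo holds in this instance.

(Weight=P30, Supplier=401): rows 1, 2, 6 → PartNo takes values {35, 30, 33} — violation
(Weight=P78, Supplier=405): rows 3, 4, 5 → PartNo takes values {31, 35, 34} — violation
Two rows agree on {Weight, Supplier} but differ on PartNo, so {Weight, Supplier} → PartNo does not hold.

No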